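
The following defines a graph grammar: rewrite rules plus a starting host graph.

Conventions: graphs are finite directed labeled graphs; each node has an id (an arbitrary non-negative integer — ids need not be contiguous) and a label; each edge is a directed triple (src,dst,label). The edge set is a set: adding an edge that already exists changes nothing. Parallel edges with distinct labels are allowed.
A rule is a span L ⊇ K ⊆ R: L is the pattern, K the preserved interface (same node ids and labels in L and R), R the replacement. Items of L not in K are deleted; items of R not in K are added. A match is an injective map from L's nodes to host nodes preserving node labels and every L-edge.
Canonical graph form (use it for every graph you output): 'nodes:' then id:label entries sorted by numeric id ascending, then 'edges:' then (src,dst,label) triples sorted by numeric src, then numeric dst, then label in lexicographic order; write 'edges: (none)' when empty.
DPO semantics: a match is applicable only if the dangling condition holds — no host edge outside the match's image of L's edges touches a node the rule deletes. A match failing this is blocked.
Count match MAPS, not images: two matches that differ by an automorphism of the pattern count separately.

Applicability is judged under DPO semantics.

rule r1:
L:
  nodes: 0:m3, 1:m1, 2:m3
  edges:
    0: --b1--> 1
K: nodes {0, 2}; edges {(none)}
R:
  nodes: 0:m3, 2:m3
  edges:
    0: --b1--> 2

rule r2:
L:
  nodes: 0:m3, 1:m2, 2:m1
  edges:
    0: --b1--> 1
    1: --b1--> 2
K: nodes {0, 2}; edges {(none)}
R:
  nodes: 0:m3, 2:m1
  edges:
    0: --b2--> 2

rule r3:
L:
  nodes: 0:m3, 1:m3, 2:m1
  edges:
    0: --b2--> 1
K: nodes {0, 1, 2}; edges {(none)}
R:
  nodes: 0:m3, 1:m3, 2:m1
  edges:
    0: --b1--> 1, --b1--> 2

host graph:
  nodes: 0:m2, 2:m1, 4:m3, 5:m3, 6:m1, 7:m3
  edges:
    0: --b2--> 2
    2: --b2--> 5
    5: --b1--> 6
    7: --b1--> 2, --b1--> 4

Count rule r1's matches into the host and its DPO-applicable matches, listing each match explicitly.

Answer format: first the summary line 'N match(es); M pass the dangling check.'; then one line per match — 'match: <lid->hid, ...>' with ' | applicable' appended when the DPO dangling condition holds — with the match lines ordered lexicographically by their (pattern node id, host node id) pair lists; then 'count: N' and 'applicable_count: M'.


4 match(es); 2 pass the dangling check.
match: 0->5, 1->6, 2->4 | applicable
match: 0->5, 1->6, 2->7 | applicable
match: 0->7, 1->2, 2->4
match: 0->7, 1->2, 2->5
count: 4
applicable_count: 2


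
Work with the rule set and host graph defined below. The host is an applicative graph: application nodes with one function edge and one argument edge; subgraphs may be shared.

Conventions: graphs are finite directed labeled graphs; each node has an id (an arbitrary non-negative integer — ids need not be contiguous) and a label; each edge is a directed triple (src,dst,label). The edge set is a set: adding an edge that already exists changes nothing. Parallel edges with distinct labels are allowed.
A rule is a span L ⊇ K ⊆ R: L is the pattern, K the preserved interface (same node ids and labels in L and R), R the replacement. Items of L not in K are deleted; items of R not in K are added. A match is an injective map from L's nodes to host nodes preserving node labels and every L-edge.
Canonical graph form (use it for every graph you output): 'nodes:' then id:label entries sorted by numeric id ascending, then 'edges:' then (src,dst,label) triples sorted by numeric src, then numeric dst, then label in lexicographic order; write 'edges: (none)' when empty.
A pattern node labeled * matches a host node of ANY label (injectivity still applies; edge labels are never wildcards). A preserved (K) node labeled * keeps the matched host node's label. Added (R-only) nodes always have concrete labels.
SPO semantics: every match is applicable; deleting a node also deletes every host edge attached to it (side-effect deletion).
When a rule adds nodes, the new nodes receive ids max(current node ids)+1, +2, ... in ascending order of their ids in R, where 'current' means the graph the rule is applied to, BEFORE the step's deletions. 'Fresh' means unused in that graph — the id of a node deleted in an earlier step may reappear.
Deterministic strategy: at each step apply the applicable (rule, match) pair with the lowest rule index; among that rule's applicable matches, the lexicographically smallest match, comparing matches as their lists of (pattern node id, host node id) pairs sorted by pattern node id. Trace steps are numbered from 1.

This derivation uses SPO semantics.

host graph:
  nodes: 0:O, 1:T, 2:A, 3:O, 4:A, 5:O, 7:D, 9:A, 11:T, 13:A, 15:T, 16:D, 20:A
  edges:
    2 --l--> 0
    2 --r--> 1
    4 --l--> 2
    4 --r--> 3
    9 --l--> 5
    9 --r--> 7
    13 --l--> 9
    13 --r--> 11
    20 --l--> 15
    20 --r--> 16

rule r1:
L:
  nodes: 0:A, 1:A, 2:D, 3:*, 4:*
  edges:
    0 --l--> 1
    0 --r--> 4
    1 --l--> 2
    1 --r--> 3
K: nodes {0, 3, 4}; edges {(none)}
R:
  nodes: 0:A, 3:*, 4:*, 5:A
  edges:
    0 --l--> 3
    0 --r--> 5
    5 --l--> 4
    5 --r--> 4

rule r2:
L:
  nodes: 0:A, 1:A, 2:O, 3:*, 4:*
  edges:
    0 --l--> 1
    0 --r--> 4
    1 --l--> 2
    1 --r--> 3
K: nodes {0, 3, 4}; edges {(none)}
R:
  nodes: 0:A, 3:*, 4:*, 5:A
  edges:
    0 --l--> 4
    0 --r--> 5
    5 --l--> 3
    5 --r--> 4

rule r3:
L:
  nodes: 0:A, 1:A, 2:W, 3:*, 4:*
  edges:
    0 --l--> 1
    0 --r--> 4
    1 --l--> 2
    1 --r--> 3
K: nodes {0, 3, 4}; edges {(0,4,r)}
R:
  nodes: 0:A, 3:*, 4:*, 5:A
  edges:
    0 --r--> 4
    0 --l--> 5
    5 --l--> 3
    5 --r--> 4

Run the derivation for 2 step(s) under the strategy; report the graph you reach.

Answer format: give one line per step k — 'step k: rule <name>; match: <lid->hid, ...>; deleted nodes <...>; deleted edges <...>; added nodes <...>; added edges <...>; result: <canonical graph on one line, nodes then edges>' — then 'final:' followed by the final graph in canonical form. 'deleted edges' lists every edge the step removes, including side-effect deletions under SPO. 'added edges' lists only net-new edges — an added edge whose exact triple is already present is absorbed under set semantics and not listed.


step 1: rule r2; match: 0->4, 1->2, 2->0, 3->1, 4->3; deleted nodes 0, 2; deleted edges (2,0,l); (2,1,r); (4,2,l); (4,3,r); added nodes 21; added edges (4,3,l); (4,21,r); (21,1,l); (21,3,r); result: nodes: 1:T, 3:O, 4:A, 5:O, 7:D, 9:A, 11:T, 13:A, 15:T, 16:D, 20:A, 21:A edges: (4,3,l); (4,21,r); (9,5,l); (9,7,r); (13,9,l); (13,11,r); (20,15,l); (20,16,r); (21,1,l); (21,3,r)
step 2: rule r2; match: 0->13, 1->9, 2->5, 3->7, 4->11; deleted nodes 5, 9; deleted edges (9,5,l); (9,7,r); (13,9,l); (13,11,r); added nodes 22; added edges (13,11,l); (13,22,r); (22,7,l); (22,11,r); result: nodes: 1:T, 3:O, 4:A, 7:D, 11:T, 13:A, 15:T, 16:D, 20:A, 21:A, 22:A edges: (4,3,l); (4,21,r); (13,11,l); (13,22,r); (20,15,l); (20,16,r); (21,1,l); (21,3,r); (22,7,l); (22,11,r)
final:
nodes: 1:T, 3:O, 4:A, 7:D, 11:T, 13:A, 15:T, 16:D, 20:A, 21:A, 22:A
edges: (4,3,l); (4,21,r); (13,11,l); (13,22,r); (20,15,l); (20,16,r); (21,1,l); (21,3,r); (22,7,l); (22,11,r)


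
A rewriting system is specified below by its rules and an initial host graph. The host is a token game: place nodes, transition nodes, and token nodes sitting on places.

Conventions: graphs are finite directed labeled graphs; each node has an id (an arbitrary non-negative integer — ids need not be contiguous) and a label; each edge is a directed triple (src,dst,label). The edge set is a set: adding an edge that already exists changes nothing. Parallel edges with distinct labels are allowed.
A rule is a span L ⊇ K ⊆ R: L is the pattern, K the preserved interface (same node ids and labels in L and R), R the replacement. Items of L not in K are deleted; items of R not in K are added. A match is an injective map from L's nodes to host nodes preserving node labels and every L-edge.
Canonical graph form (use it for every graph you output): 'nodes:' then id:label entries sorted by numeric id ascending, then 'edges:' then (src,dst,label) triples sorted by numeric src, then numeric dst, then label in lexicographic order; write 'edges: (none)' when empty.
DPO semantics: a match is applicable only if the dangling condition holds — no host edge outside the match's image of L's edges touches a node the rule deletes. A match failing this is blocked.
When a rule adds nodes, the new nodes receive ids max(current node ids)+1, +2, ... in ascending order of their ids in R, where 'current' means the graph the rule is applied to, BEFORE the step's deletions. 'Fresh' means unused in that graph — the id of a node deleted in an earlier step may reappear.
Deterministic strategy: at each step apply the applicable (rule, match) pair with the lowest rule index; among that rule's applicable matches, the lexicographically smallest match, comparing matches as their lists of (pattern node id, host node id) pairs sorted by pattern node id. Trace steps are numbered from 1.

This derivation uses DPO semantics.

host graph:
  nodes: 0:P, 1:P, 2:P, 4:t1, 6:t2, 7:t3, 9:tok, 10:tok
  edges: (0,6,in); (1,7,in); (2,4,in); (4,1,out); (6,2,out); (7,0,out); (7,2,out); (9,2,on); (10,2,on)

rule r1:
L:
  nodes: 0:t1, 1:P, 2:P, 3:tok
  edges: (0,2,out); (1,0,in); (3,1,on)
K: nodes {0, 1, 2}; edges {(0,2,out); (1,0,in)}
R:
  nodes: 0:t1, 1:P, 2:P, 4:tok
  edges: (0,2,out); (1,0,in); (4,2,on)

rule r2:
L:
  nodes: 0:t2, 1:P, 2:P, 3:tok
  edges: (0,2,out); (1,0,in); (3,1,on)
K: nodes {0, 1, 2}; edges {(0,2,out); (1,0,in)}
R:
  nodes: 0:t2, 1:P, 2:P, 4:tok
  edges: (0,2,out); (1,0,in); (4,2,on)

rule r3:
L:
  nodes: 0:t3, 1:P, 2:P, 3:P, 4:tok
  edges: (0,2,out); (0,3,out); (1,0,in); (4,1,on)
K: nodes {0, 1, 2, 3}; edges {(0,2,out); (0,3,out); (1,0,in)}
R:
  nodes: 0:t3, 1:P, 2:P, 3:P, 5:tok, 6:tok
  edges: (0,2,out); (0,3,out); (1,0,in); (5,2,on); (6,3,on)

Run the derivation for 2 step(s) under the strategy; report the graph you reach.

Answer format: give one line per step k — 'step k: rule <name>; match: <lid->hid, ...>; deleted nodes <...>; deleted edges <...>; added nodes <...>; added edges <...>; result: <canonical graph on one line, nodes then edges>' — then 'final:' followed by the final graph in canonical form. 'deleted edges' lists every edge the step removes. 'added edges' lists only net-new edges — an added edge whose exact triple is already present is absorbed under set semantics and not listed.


step 1: rule r1; match: 0->4, 1->2, 2->1, 3->9; deleted nodes 9; deleted edges (9,2,on); added nodes 11; added edges (11,1,on); result: nodes: 0:P, 1:P, 2:P, 4:t1, 6:t2, 7:t3, 10:tok, 11:tok edges: (0,6,in); (1,7,in); (2,4,in); (4,1,out); (6,2,out); (7,0,out); (7,2,out); (10,2,on); (11,1,on)
step 2: rule r1; match: 0->4, 1->2, 2->1, 3->10; deleted nodes 10; deleted edges (10,2,on); added nodes 12; added edges (12,1,on); result: nodes: 0:P, 1:P, 2:P, 4:t1, 6:t2, 7:t3, 11:tok, 12:tok edges: (0,6,in); (1,7,in); (2,4,in); (4,1,out); (6,2,out); (7,0,out); (7,2,out); (11,1,on); (12,1,on)
final:
nodes: 0:P, 1:P, 2:P, 4:t1, 6:t2, 7:t3, 11:tok, 12:tok
edges: (0,6,in); (1,7,in); (2,4,in); (4,1,out); (6,2,out); (7,0,out); (7,2,out); (11,1,on); (12,1,on)


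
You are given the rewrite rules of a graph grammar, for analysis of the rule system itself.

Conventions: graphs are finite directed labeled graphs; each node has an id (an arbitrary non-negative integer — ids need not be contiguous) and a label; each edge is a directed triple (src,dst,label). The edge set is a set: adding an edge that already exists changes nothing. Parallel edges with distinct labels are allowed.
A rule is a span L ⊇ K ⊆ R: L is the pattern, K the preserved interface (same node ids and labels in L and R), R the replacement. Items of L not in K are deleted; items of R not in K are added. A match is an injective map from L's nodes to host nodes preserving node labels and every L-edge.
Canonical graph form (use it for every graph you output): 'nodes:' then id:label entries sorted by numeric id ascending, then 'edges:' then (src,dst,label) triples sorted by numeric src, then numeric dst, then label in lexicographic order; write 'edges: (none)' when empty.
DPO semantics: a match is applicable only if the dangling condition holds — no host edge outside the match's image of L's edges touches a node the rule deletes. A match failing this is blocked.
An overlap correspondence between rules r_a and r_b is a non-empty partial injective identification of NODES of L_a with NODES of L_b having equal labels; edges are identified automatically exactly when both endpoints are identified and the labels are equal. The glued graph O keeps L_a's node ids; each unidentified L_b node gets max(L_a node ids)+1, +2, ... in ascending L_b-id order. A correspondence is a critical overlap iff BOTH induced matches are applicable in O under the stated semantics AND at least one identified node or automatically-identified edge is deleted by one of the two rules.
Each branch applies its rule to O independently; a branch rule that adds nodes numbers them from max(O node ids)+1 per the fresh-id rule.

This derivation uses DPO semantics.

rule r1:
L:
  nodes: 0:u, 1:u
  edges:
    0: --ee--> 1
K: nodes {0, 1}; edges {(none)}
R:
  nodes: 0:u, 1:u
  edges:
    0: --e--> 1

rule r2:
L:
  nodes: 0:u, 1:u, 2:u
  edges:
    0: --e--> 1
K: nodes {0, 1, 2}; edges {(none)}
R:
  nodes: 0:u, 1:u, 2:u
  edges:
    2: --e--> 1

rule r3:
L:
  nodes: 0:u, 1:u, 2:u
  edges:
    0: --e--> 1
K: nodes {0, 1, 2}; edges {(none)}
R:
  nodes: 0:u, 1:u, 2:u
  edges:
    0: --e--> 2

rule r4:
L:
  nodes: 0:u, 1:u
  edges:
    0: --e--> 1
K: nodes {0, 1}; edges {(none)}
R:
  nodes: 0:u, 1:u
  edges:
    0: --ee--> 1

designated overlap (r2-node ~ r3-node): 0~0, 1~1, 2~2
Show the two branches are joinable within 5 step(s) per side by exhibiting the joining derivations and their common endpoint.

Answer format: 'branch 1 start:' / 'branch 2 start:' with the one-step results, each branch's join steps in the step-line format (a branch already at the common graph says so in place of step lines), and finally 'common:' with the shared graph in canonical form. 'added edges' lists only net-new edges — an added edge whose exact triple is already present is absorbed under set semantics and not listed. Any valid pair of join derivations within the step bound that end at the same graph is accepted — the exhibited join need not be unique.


branch 1 start:
nodes: 0:u, 1:u, 2:u
edges: (2,1,e)
branch 2 start:
nodes: 0:u, 1:u, 2:u
edges: (0,2,e)
branch 1 step 1: rule r2; match: 0->2, 1->1, 2->0; deleted nodes (none); deleted edges (2,1,e); added nodes (none); added edges (0,1,e); result: nodes: 0:u, 1:u, 2:u edges: (0,1,e)
branch 2 step 1: rule r3; match: 0->0, 1->2, 2->1; deleted nodes (none); deleted edges (0,2,e); added nodes (none); added edges (0,1,e); result: nodes: 0:u, 1:u, 2:u edges: (0,1,e)
common:
nodes: 0:u, 1:u, 2:u
edges: (0,1,e)


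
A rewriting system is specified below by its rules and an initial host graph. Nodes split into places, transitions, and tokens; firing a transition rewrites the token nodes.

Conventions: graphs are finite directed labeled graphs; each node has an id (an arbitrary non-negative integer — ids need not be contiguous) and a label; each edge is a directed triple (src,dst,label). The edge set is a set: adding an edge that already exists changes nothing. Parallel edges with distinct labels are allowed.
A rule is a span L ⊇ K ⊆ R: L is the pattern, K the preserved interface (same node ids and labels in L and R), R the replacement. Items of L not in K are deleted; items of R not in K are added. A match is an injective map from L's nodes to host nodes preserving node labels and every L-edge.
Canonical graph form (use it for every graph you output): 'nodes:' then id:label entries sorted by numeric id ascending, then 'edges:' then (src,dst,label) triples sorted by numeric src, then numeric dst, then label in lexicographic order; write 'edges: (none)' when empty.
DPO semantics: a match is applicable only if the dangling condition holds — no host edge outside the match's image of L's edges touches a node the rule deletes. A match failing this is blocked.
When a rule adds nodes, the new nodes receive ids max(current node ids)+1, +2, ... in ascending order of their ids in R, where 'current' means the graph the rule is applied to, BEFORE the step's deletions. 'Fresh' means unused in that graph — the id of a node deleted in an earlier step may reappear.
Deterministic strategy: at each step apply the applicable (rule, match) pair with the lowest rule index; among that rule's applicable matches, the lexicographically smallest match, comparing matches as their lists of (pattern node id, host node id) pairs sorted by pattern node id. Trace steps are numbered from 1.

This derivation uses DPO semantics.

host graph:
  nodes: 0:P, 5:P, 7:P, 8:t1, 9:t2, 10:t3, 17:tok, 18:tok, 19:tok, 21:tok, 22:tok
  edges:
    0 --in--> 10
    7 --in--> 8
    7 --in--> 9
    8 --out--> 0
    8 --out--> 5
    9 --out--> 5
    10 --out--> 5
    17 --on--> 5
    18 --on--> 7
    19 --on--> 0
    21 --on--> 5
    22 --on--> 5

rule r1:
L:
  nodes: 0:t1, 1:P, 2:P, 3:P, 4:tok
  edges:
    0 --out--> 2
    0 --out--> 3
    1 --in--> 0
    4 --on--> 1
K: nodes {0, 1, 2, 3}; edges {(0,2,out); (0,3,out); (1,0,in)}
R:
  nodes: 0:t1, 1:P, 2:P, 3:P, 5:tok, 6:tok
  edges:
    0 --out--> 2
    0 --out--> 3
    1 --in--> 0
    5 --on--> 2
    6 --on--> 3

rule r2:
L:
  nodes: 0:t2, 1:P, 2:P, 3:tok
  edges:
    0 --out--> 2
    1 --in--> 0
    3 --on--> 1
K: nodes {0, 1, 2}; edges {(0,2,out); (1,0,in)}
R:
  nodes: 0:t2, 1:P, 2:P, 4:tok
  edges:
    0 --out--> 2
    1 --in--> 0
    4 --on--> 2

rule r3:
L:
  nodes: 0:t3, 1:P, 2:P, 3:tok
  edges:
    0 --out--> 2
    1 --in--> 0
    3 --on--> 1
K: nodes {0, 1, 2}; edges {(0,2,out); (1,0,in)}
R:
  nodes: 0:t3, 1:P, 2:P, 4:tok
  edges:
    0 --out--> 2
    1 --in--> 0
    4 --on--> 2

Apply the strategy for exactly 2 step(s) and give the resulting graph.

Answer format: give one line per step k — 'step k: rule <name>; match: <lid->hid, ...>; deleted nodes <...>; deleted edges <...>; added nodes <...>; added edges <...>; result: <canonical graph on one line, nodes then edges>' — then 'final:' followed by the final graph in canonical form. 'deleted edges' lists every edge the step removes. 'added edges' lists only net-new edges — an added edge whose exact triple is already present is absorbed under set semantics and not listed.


step 1: rule r1; match: 0->8, 1->7, 2->0, 3->5, 4->18; deleted nodes 18; deleted edges (18,7,on); added nodes 23, 24; added edges (23,0,on); (24,5,on); result: nodes: 0:P, 5:P, 7:P, 8:t1, 9:t2, 10:t3, 17:tok, 19:tok, 21:tok, 22:tok, 23:tok, 24:tok edges: (0,10,in); (7,8,in); (7,9,in); (8,0,out); (8,5,out); (9,5,out); (10,5,out); (17,5,on); (19,0,on); (21,5,on); (22,5,on); (23,0,on); (24,5,on)
step 2: rule r3; match: 0->10, 1->0, 2->5, 3->19; deleted nodes 19; deleted edges (19,0,on); added nodes 25; added edges (25,5,on); result: nodes: 0:P, 5:P, 7:P, 8:t1, 9:t2, 10:t3, 17:tok, 21:tok, 22:tok, 23:tok, 24:tok, 25:tok edges: (0,10,in); (7,8,in); (7,9,in); (8,0,out); (8,5,out); (9,5,out); (10,5,out); (17,5,on); (21,5,on); (22,5,on); (23,0,on); (24,5,on); (25,5,on)
final:
nodes: 0:P, 5:P, 7:P, 8:t1, 9:t2, 10:t3, 17:tok, 21:tok, 22:tok, 23:tok, 24:tok, 25:tok
edges: (0,10,in); (7,8,in); (7,9,in); (8,0,out); (8,5,out); (9,5,out); (10,5,out); (17,5,on); (21,5,on); (22,5,on); (23,0,on); (24,5,on); (25,5,on)


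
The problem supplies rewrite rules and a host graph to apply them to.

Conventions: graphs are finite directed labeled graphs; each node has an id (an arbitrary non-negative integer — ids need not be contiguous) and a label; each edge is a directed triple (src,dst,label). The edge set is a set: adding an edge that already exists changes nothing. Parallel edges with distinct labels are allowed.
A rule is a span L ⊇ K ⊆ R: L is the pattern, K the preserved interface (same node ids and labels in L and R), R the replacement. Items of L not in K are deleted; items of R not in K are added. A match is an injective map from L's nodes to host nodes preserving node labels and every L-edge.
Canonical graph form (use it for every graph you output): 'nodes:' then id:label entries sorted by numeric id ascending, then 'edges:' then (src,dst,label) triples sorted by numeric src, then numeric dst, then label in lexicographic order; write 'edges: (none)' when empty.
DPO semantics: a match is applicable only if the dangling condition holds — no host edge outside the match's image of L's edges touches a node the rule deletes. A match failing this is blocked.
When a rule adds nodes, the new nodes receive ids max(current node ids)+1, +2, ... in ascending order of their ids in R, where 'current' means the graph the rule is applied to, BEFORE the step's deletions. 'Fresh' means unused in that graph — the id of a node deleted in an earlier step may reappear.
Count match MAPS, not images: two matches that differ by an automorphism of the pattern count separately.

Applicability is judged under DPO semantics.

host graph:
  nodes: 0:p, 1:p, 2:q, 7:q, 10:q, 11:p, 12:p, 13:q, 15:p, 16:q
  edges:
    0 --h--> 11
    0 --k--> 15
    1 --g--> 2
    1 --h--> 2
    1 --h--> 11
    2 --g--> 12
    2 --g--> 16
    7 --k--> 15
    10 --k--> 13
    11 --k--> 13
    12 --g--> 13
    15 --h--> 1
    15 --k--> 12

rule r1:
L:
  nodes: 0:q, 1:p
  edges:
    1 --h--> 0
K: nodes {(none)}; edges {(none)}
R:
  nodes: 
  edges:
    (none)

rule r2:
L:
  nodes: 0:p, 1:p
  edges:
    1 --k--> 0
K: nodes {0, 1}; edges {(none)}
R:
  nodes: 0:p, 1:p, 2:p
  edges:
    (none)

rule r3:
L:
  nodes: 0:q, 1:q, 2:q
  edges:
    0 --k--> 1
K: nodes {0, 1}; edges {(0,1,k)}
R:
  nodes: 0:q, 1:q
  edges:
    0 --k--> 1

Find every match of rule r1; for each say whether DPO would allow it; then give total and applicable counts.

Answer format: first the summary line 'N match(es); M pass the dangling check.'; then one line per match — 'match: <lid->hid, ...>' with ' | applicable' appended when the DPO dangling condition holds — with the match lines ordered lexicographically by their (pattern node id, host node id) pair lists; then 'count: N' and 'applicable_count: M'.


1 match(es); 0 pass the dangling check.
match: 0->2, 1->1
count: 1
applicable_count: 0


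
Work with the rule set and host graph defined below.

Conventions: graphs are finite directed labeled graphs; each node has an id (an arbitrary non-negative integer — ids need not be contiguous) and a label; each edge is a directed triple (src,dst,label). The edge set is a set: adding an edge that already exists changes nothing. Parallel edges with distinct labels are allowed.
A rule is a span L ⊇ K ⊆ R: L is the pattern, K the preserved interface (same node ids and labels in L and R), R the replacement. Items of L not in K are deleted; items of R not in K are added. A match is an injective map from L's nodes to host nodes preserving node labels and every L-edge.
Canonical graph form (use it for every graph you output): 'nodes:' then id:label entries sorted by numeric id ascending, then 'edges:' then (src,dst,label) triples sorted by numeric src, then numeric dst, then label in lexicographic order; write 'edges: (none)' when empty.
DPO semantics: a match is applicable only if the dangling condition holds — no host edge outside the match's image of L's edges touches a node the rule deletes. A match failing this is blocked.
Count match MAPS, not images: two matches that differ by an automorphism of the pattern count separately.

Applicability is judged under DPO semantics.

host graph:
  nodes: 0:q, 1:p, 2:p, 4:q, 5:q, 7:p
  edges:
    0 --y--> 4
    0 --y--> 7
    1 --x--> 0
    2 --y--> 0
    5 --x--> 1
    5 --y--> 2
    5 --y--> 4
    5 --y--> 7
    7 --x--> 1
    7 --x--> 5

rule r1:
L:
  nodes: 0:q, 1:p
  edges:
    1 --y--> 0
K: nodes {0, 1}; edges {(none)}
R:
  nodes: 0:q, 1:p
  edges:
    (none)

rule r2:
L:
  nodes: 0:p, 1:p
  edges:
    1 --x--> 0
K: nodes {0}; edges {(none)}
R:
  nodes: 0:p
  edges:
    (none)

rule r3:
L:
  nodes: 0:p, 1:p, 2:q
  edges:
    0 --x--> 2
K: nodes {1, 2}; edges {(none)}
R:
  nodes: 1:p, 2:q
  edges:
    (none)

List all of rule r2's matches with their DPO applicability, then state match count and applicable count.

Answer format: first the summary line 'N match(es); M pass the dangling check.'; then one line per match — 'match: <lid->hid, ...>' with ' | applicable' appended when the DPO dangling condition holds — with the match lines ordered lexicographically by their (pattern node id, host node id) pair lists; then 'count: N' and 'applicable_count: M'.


1 match(es); 0 pass the dangling check.
match: 0->1, 1->7
count: 1
applicable_count: 0


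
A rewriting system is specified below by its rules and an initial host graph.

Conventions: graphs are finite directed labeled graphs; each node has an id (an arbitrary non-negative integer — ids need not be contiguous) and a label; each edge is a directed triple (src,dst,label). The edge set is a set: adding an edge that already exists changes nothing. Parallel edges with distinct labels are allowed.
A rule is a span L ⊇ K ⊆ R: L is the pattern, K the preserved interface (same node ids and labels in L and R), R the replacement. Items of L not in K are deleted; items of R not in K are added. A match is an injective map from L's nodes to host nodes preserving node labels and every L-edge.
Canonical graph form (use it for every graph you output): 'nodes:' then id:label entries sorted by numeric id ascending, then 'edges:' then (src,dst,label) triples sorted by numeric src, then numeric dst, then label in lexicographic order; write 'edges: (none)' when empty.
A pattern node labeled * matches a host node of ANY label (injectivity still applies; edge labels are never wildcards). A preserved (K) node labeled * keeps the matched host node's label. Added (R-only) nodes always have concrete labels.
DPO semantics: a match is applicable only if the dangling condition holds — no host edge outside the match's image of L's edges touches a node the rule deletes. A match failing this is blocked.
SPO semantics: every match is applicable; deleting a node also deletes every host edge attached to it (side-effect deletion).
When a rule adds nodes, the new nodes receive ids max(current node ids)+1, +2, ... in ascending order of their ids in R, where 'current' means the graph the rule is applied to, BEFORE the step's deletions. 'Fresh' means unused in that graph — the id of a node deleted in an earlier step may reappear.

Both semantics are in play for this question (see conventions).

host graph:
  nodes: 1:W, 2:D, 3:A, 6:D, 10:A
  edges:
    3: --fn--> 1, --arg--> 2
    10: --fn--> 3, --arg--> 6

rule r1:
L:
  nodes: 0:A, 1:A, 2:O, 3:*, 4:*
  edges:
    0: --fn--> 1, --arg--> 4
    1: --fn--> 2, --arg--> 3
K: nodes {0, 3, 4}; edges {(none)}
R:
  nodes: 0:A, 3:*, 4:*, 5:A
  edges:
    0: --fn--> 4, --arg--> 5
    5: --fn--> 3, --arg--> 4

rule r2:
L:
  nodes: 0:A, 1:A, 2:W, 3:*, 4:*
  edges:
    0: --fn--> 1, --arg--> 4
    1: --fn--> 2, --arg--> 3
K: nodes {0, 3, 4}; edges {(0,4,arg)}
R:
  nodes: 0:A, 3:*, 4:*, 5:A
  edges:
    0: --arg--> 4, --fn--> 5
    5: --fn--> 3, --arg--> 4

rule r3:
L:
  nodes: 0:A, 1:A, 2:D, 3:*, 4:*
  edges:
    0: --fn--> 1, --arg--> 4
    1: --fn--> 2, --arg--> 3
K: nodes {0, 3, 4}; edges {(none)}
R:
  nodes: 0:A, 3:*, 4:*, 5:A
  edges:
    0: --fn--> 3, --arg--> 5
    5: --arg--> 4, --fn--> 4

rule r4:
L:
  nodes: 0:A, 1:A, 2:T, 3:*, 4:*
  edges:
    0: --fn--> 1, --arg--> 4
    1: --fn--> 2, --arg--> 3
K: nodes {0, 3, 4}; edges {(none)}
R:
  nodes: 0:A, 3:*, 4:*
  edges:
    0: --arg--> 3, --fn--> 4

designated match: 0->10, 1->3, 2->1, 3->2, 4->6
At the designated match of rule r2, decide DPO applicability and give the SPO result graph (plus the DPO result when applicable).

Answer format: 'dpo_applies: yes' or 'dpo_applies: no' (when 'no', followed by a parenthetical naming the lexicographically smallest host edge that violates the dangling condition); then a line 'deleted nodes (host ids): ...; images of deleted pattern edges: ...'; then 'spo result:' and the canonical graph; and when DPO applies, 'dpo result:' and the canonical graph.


dpo_applies: yes
deleted nodes (host ids): 1, 3; images of deleted pattern edges: (3,1,fn); (3,2,arg); (10,3,fn)
spo result:
nodes: 2:D, 6:D, 10:A, 11:A
edges: (10,6,arg); (10,11,fn); (11,2,fn); (11,6,arg)
dpo result:
nodes: 2:D, 6:D, 10:A, 11:A
edges: (10,6,arg); (10,11,fn); (11,2,fn); (11,6,arg)


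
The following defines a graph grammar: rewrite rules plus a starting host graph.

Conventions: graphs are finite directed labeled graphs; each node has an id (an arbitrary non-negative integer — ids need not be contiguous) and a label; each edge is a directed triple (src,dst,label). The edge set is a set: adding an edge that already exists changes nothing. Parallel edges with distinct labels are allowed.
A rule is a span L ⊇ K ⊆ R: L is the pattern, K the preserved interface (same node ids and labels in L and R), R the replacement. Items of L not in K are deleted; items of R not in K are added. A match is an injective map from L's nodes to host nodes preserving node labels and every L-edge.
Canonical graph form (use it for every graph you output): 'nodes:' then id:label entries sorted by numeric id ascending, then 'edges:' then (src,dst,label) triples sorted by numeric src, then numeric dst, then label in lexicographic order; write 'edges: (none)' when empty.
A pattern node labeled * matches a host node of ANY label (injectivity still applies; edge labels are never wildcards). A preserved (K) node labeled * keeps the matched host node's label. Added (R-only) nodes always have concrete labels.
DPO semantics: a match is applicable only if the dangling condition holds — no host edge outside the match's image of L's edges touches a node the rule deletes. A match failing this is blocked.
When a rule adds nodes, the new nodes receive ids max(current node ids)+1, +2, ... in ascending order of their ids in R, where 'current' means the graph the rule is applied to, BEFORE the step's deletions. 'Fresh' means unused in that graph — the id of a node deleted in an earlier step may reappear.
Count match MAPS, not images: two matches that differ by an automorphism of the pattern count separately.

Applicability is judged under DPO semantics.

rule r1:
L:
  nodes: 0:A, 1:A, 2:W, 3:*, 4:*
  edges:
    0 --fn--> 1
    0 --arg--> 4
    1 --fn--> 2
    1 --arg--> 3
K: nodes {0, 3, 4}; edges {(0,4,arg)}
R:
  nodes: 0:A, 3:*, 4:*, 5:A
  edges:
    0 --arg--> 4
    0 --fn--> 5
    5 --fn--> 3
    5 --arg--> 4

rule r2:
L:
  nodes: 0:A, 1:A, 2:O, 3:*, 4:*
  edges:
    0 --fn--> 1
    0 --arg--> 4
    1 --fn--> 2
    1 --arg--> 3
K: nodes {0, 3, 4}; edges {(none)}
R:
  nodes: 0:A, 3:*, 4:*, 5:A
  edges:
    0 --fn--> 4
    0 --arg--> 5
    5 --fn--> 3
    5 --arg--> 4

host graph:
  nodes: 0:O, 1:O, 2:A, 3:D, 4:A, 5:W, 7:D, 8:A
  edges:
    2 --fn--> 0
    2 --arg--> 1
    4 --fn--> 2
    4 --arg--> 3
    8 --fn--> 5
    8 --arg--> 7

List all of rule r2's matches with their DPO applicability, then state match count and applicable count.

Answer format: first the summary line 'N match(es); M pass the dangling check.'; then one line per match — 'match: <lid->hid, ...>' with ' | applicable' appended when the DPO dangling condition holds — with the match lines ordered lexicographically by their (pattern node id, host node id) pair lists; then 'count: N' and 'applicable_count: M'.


1 match(es); 1 pass the dangling check.
match: 0->4, 1->2, 2->0, 3->1, 4->3 | applicable
count: 1
applicable_count: 1


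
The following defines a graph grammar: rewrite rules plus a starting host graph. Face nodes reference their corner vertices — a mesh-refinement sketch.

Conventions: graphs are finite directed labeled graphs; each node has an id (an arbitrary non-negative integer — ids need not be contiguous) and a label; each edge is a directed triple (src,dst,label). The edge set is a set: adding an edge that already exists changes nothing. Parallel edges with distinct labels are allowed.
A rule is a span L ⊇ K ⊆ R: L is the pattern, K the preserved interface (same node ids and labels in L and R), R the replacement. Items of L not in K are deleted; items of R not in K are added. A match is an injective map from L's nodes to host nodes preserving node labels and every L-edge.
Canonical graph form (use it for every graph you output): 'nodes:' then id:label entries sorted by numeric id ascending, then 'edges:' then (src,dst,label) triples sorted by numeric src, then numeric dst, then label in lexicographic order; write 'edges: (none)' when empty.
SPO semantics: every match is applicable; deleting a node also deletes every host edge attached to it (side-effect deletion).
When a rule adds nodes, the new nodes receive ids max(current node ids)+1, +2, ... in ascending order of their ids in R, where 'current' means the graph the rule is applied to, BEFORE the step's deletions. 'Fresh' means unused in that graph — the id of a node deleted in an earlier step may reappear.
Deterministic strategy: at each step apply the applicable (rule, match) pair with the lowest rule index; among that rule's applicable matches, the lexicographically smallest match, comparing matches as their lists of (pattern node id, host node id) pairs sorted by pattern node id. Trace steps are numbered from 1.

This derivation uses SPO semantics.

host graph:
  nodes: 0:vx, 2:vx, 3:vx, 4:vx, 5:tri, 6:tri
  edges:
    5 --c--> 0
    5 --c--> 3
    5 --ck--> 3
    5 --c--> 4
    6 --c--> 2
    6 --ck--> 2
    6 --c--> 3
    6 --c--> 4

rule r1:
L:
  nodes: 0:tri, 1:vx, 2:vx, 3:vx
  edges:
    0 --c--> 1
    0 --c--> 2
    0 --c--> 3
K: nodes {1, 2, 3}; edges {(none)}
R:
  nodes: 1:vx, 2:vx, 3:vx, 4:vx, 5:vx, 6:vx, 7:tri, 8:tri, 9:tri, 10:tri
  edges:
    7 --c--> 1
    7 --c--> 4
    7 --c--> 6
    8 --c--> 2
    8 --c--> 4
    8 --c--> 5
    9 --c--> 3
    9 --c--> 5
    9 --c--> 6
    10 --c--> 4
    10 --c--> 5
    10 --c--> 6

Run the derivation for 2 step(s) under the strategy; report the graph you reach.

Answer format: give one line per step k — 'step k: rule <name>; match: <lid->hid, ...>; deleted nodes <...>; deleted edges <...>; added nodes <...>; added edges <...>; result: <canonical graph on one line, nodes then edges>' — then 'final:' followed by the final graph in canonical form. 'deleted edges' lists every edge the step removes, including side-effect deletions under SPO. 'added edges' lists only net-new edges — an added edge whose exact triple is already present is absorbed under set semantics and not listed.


step 1: rule r1; match: 0->5, 1->0, 2->3, 3->4; deleted nodes 5; deleted edges (5,0,c); (5,3,c); (5,3,ck); (5,4,c); added nodes 7, 8, 9, 10, 11, 12, 13; added edges (10,0,c); (10,7,c); (10,9,c); (11,3,c); (11,7,c); (11,8,c); (12,4,c); (12,8,c); (12,9,c); (13,7,c); (13,8,c); (13,9,c); result: nodes: 0:vx, 2:vx, 3:vx, 4:vx, 6:tri, 7:vx, 8:vx, 9:vx, 10:tri, 11:tri, 12:tri, 13:tri edges: (6,2,c); (6,2,ck); (6,3,c); (6,4,c); (10,0,c); (10,7,c); (10,9,c); (11,3,c); (11,7,c); (11,8,c); (12,4,c); (12,8,c); (12,9,c); (13,7,c); (13,8,c); (13,9,c)
step 2: rule r1; match: 0->6, 1->2, 2->3, 3->4; deleted nodes 6; deleted edges (6,2,c); (6,2,ck); (6,3,c); (6,4,c); added nodes 14, 15, 16, 17, 18, 19, 20; added edges (17,2,c); (17,14,c); (17,16,c); (18,3,c); (18,14,c); (18,15,c); (19,4,c); (19,15,c); (19,16,c); (20,14,c); (20,15,c); (20,16,c); result: nodes: 0:vx, 2:vx, 3:vx, 4:vx, 7:vx, 8:vx, 9:vx, 10:tri, 11:tri, 12:tri, 13:tri, 14:vx, 15:vx, 16:vx, 17:tri, 18:tri, 19:tri, 20:tri edges: (10,0,c); (10,7,c); (10,9,c); (11,3,c); (11,7,c); (11,8,c); (12,4,c); (12,8,c); (12,9,c); (13,7,c); (13,8,c); (13,9,c); (17,2,c); (17,14,c); (17,16,c); (18,3,c); (18,14,c); (18,15,c); (19,4,c); (19,15,c); (19,16,c); (20,14,c); (20,15,c); (20,16,c)
final:
nodes: 0:vx, 2:vx, 3:vx, 4:vx, 7:vx, 8:vx, 9:vx, 10:tri, 11:tri, 12:tri, 13:tri, 14:vx, 15:vx, 16:vx, 17:tri, 18:tri, 19:tri, 20:tri
edges: (10,0,c); (10,7,c); (10,9,c); (11,3,c); (11,7,c); (11,8,c); (12,4,c); (12,8,c); (12,9,c); (13,7,c); (13,8,c); (13,9,c); (17,2,c); (17,14,c); (17,16,c); (18,3,c); (18,14,c); (18,15,c); (19,4,c); (19,15,c); (19,16,c); (20,14,c); (20,15,c); (20,16,c)


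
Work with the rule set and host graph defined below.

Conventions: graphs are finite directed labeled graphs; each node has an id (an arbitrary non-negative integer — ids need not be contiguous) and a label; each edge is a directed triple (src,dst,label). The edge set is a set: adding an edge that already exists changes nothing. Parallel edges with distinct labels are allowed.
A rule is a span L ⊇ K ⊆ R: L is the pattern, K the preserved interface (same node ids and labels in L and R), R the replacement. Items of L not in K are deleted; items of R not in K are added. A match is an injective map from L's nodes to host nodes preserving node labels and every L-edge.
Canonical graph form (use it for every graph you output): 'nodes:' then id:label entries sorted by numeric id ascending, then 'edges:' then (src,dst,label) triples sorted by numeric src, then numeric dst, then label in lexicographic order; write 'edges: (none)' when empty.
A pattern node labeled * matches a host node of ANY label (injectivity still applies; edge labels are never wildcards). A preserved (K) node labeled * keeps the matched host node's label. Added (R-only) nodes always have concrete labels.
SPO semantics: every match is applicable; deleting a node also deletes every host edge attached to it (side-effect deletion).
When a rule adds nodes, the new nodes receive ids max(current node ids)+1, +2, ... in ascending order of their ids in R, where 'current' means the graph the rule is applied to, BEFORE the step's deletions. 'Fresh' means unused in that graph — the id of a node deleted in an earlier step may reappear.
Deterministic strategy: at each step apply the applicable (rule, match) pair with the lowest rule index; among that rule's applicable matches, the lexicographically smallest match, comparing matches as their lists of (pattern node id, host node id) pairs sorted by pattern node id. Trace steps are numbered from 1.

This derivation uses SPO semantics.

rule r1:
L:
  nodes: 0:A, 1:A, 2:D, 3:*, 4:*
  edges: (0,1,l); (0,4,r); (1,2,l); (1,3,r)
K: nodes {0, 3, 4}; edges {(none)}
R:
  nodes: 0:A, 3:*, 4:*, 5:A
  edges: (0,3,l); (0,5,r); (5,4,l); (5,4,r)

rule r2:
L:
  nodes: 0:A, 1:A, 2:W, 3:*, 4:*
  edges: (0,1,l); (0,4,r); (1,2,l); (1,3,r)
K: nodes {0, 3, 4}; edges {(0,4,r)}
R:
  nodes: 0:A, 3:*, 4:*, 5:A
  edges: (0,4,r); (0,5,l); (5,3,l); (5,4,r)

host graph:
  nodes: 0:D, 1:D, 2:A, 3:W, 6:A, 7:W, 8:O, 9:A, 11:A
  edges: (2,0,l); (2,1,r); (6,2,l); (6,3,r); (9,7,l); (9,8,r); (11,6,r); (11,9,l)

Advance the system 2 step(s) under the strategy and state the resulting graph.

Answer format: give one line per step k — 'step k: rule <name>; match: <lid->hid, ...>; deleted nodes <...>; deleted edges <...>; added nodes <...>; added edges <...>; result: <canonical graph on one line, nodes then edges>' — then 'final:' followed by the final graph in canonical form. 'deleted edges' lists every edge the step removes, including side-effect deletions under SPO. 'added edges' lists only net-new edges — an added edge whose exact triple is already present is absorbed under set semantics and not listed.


step 1: rule r1; match: 0->6, 1->2, 2->0, 3->1, 4->3; deleted nodes 0, 2; deleted edges (2,0,l); (2,1,r); (6,2,l); (6,3,r); added nodes 12; added edges (6,1,l); (6,12,r); (12,3,l); (12,3,r); result: nodes: 1:D, 3:W, 6:A, 7:W, 8:O, 9:A, 11:A, 12:A edges: (6,1,l); (6,12,r); (9,7,l); (9,8,r); (11,6,r); (11,9,l); (12,3,l); (12,3,r)
step 2: rule r2; match: 0->11, 1->9, 2->7, 3->8, 4->6; deleted nodes 7, 9; deleted edges (9,7,l); (9,8,r); (11,9,l); added nodes 13; added edges (11,13,l); (13,6,r); (13,8,l); result: nodes: 1:D, 3:W, 6:A, 8:O, 11:A, 12:A, 13:A edges: (6,1,l); (6,12,r); (11,6,r); (11,13,l); (12,3,l); (12,3,r); (13,6,r); (13,8,l)
final:
nodes: 1:D, 3:W, 6:A, 8:O, 11:A, 12:A, 13:A
edges: (6,1,l); (6,12,r); (11,6,r); (11,13,l); (12,3,l); (12,3,r); (13,6,r); (13,8,l)


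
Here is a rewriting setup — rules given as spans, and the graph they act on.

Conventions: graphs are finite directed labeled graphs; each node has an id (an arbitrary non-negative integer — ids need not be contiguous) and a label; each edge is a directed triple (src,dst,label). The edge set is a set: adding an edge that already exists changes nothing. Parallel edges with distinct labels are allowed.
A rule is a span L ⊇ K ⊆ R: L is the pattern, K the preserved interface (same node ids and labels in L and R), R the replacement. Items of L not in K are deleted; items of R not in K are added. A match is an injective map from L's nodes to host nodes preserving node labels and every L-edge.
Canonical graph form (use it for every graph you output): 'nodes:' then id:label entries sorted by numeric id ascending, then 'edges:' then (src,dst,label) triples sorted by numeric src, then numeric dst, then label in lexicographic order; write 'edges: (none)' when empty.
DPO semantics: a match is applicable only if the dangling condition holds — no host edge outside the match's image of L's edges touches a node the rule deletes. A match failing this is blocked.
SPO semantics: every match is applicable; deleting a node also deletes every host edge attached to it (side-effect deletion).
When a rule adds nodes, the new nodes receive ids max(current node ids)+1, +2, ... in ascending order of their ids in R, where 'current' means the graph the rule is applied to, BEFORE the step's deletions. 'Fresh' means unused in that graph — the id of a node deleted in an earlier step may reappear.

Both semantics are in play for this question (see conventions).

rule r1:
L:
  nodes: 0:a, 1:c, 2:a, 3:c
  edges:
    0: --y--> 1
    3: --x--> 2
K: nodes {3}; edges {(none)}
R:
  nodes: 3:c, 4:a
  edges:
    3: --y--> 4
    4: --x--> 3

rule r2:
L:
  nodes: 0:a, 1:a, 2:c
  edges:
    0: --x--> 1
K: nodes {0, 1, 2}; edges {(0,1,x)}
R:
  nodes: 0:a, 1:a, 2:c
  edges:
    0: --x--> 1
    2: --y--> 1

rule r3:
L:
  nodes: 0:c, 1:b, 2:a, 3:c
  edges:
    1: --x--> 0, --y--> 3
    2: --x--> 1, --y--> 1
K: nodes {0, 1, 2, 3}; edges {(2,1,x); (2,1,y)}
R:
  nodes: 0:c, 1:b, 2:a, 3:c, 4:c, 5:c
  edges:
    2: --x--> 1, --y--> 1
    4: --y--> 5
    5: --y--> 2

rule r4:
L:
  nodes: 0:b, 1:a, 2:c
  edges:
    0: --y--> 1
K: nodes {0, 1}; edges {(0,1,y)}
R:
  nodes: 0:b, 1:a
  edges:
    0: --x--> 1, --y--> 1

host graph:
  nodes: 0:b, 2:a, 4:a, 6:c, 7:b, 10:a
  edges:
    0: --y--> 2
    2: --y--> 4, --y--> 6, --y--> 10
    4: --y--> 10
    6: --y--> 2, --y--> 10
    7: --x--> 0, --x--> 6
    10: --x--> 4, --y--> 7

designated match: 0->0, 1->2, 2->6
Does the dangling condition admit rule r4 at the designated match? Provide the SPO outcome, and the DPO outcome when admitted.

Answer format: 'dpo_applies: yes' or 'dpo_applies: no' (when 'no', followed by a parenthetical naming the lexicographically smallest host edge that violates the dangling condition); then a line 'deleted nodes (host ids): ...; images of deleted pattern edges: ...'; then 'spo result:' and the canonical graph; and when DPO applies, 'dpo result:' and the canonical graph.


dpo_applies: no
(the rule deletes node 6, which keeps host edge (2,6,y) outside the match image — the dangling condition fails, DPO blocks; SPO proceeds and side-deletes such edges)
deleted nodes (host ids): 6; images of deleted pattern edges: (none)
spo result:
nodes: 0:b, 2:a, 4:a, 7:b, 10:a
edges: (0,2,x); (0,2,y); (2,4,y); (2,10,y); (4,10,y); (7,0,x); (10,4,x); (10,7,y)
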